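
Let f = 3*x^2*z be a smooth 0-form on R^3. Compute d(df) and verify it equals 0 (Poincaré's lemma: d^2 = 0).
d(df) = 0

Step 1: df = sum_i (∂f/∂x_i) dx_i = (6*x*z) dx + (0) dy + (3*x^2) dz.
Step 2: Apply d again. Using the 1-form formula, the coefficient of dx ∧ dy in d(df) is ∂^2 f/∂x ∂y - ∂^2 f/∂y ∂x = (0) - (0) = 0 (equality of mixed partials for smooth f).
Similarly for dx ∧ dz and dy ∧ dz — all coefficients vanish. So d(df) = 0.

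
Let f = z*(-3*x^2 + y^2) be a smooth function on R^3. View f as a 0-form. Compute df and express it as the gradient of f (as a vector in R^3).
df = (-6*x*z) dx + (2*y*z) dy + (-3*x^2 + y^2) dz; grad f = (-6*x*z, 2*y*z, -3*x^2 + y^2)

For a 0-form f, d f = (∂f/∂x) dx + (∂f/∂y) dy + (∂f/∂z) dz. The components of the vector representation are exactly the entries of grad f in Cartesian coordinates:
  ∂f/∂x = -6*x*z
  ∂f/∂y = 2*y*z
  ∂f/∂z = -3*x^2 + y^2.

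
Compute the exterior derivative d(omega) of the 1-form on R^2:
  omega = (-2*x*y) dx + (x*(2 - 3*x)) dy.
d(omega) = (2 - 4*x) dx ∧ dy

For a 1-form omega = sum_i f_i dx_i, the exterior derivative is
  d(omega) = sum_{i < j} (∂f_j/∂x_i - ∂f_i/∂x_j) dx_i ∧ dx_j.
  coefficient of dx ∧ dy: ∂f_2/∂x - ∂f_1/∂y = ∂(x*(2 - 3*x))/∂x - ∂(-2*x*y)/∂y = 2 - 4*x
Assembling: d(omega) = (2 - 4*x) dx ∧ dy.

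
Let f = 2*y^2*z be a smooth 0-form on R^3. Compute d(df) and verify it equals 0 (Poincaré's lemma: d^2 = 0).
d(df) = 0

Step 1: df = sum_i (∂f/∂x_i) dx_i = (0) dx + (4*y*z) dy + (2*y^2) dz.
Step 2: Apply d again. Using the 1-form formula, the coefficient of dx ∧ dy in d(df) is ∂^2 f/∂x ∂y - ∂^2 f/∂y ∂x = (0) - (0) = 0 (equality of mixed partials for smooth f).
Similarly for dx ∧ dz and dy ∧ dz — all coefficients vanish. So d(df) = 0.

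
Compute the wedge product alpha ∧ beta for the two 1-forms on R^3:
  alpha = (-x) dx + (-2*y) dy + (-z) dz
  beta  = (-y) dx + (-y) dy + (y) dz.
alpha ∧ beta = (y*(x - 2*y)) dx ∧ dy + (-y*(x + z)) dx ∧ dz + (-y*(2*y + z)) dy ∧ dz

Distribute the wedge, using dx_i ∧ dx_j = -dx_j ∧ dx_i and dx_i ∧ dx_i = 0. For each pair (i, j) with i < j, the coefficient of dx_i ∧ dx_j in alpha ∧ beta is (alpha_i * beta_j - alpha_j * beta_i). Collecting: alpha ∧ beta = (y*(x - 2*y)) dx ∧ dy + (-y*(x + z)) dx ∧ dz + (-y*(2*y + z)) dy ∧ dz.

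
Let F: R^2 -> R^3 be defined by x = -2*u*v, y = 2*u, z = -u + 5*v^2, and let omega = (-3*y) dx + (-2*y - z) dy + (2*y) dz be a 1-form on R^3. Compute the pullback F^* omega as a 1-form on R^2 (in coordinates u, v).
F^* omega = (12*u*v - 10*u - 10*v^2) du + (4*u*(3*u + 10*v)) dv

Using F^*(f dg) = (f ∘ F) d(g ∘ F), substitute each coordinate x_i by F_i(u, v) in f_i, and replace dx_i by d F_i = (∂F_i/∂u) du + (∂F_i/∂v) dv.
  For the x component: f_1(F) = -6*u; d F_1 = (-2*v) du + (-2*u) dv
  For the y component: f_2(F) = -3*u - 5*v^2; d F_2 = (2) du + (0) dv
  For the z component: f_3(F) = 4*u; d F_3 = (-1) du + (10*v) dv
Combining and collecting du, dv coefficients:
  coeff of du: 12*u*v - 10*u - 10*v^2
  coeff of dv: 4*u*(3*u + 10*v)
F^* omega = (12*u*v - 10*u - 10*v^2) du + (4*u*(3*u + 10*v)) dv.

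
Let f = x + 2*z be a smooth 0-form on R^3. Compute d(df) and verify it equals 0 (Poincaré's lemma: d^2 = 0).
d(df) = 0

Step 1: df = sum_i (∂f/∂x_i) dx_i = (1) dx + (0) dy + (2) dz.
Step 2: Apply d again. Using the 1-form formula, the coefficient of dx ∧ dy in d(df) is ∂^2 f/∂x ∂y - ∂^2 f/∂y ∂x = (0) - (0) = 0 (equality of mixed partials for smooth f).
Similarly for dx ∧ dz and dy ∧ dz — all coefficients vanish. So d(df) = 0.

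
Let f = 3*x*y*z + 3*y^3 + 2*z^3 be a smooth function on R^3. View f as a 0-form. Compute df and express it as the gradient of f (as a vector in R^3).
df = (3*y*z) dx + (3*x*z + 9*y^2) dy + (3*x*y + 6*z^2) dz; grad f = (3*y*z, 3*x*z + 9*y^2, 3*x*y + 6*z^2)

For a 0-form f, d f = (∂f/∂x) dx + (∂f/∂y) dy + (∂f/∂z) dz. The components of the vector representation are exactly the entries of grad f in Cartesian coordinates:
  ∂f/∂x = 3*y*z
  ∂f/∂y = 3*x*z + 9*y^2
  ∂f/∂z = 3*x*y + 6*z^2.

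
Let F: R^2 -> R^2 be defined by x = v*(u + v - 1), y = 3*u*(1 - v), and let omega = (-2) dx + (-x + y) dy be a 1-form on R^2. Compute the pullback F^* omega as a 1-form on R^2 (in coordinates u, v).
F^* omega = (12*u*v^2 - 21*u*v + 9*u + 3*v^3 - 6*v^2 + v) du + (12*u^2*v - 9*u^2 + 3*u*v^2 - 3*u*v - 2*u - 4*v + 2) dv

Using F^*(f dg) = (f ∘ F) d(g ∘ F), substitute each coordinate x_i by F_i(u, v) in f_i, and replace dx_i by d F_i = (∂F_i/∂u) du + (∂F_i/∂v) dv.
  For the x component: f_1(F) = -2; d F_1 = (v) du + (u + 2*v - 1) dv
  For the y component: f_2(F) = -4*u*v + 3*u - v^2 + v; d F_2 = (3 - 3*v) du + (-3*u) dv
Combining and collecting du, dv coefficients:
  coeff of du: 12*u*v^2 - 21*u*v + 9*u + 3*v^3 - 6*v^2 + v
  coeff of dv: 12*u^2*v - 9*u^2 + 3*u*v^2 - 3*u*v - 2*u - 4*v + 2
F^* omega = (12*u*v^2 - 21*u*v + 9*u + 3*v^3 - 6*v^2 + v) du + (12*u^2*v - 9*u^2 + 3*u*v^2 - 3*u*v - 2*u - 4*v + 2) dv.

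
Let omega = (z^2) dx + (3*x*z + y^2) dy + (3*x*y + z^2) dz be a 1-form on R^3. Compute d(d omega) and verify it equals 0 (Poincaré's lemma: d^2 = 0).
d(d omega) = 0

Step 1: d omega = sum_{i<j} (∂f_j/∂x_i - ∂f_i/∂x_j) dx_i ∧ dx_j:
  coeff of dx ∧ dy: 3*z
  coeff of dx ∧ dz: 3*y - 2*z
  coeff of dy ∧ dz: 0
Step 2: Apply d again to each 2-form coefficient. The only possible 3-form in R^3 is dx ∧ dy ∧ dz, with coefficient
  ∂(coeff of dy∧dz)/∂x - ∂(coeff of dx∧dz)/∂y + ∂(coeff of dx∧dy)/∂z
  = ∂/∂x (0) - ∂/∂y (3*y - 2*z) + ∂/∂z (3*z).
Each of these terms simplifies to sums of mixed partials that cancel in pairs. The result is 0 (by equality of mixed partials for smooth functions — Schwarz / Clairaut).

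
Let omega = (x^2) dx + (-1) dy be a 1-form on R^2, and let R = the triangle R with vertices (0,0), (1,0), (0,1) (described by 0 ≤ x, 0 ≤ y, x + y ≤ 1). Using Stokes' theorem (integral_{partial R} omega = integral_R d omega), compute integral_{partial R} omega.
integral_(partial R) omega = 0

Stokes: integral_partial_R omega = integral_R d omega with d omega = (∂Q/∂x - ∂P/∂y) dx ∧ dy.
  ∂Q/∂x = 0
  ∂P/∂y = 0
  integrand = ∂Q/∂x - ∂P/∂y = 0.
Integrating over R: integral_0^1 integral_0^{1-x} (0) dy dx = 0.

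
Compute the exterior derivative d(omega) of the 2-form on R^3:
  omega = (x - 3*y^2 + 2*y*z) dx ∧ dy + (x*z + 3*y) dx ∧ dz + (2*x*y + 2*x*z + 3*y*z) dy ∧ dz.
d(omega) = (4*y + 2*z - 3) dx ∧ dy ∧ dz

For a 2-form omega = sum_{i<j} g_{ij} dx_i ∧ dx_j, the exterior derivative is
  d(omega) = sum_{i<j} d(g_{ij}) ∧ dx_i ∧ dx_j = sum_{i<j, k} (∂g_{ij}/∂x_k) dx_k ∧ dx_i ∧ dx_j.
Expand each term, using dx_k ∧ dx_i ∧ dx_j = sgn(permutation) dx_{(a)} ∧ dx_{(b)} ∧ dx_{(c)} with (a < b < c) sorted:
  d(x - 3*y^2 + 2*y*z) includes (∂/∂z)(x - 3*y^2 + 2*y*z) dz = (2*y) dz, which multiplied by dx ∧ dy gives (2*y) dx ∧ dy ∧ dz
  d(x*z + 3*y) includes (∂/∂y)(x*z + 3*y) dy = (3) dy, which multiplied by dx ∧ dz gives (-3) dx ∧ dy ∧ dz
  d(2*x*y + 2*x*z + 3*y*z) includes (∂/∂x)(2*x*y + 2*x*z + 3*y*z) dx = (2*y + 2*z) dx, which multiplied by dy ∧ dz gives (2*y + 2*z) dx ∧ dy ∧ dz
Collecting like 3-forms: d(omega) = (4*y + 2*z - 3) dx ∧ dy ∧ dz.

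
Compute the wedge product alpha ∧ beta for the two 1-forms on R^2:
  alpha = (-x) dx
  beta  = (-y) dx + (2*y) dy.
alpha ∧ beta = (-2*x*y) dx ∧ dy

Distribute the wedge, using dx_i ∧ dx_j = -dx_j ∧ dx_i and dx_i ∧ dx_i = 0. For each pair (i, j) with i < j, the coefficient of dx_i ∧ dx_j in alpha ∧ beta is (alpha_i * beta_j - alpha_j * beta_i). Collecting: alpha ∧ beta = (-2*x*y) dx ∧ dy.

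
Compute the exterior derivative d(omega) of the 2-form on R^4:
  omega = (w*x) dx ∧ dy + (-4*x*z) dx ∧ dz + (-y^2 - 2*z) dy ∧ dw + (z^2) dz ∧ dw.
d(omega) = (x) dx ∧ dy ∧ dw + (2) dy ∧ dz ∧ dw

For a 2-form omega = sum_{i<j} g_{ij} dx_i ∧ dx_j, the exterior derivative is
  d(omega) = sum_{i<j} d(g_{ij}) ∧ dx_i ∧ dx_j = sum_{i<j, k} (∂g_{ij}/∂x_k) dx_k ∧ dx_i ∧ dx_j.
Expand each term, using dx_k ∧ dx_i ∧ dx_j = sgn(permutation) dx_{(a)} ∧ dx_{(b)} ∧ dx_{(c)} with (a < b < c) sorted:
  d(w*x) includes (∂/∂w)(w*x) dw = (x) dw, which multiplied by dx ∧ dy gives (x) dx ∧ dy ∧ dw
  d(-y^2 - 2*z) includes (∂/∂z)(-y^2 - 2*z) dz = (-2) dz, which multiplied by dy ∧ dw gives (2) dy ∧ dz ∧ dw
Collecting like 3-forms: d(omega) = (x) dx ∧ dy ∧ dw + (2) dy ∧ dz ∧ dw.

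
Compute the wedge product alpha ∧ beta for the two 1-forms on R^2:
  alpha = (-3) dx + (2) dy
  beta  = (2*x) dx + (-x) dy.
alpha ∧ beta = (-x) dx ∧ dy

Distribute the wedge, using dx_i ∧ dx_j = -dx_j ∧ dx_i and dx_i ∧ dx_i = 0. For each pair (i, j) with i < j, the coefficient of dx_i ∧ dx_j in alpha ∧ beta is (alpha_i * beta_j - alpha_j * beta_i). Collecting: alpha ∧ beta = (-x) dx ∧ dy.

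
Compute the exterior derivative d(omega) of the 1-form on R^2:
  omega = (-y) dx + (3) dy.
d(omega) = (1) dx ∧ dy

For a 1-form omega = sum_i f_i dx_i, the exterior derivative is
  d(omega) = sum_{i < j} (∂f_j/∂x_i - ∂f_i/∂x_j) dx_i ∧ dx_j.
  coefficient of dx ∧ dy: ∂f_2/∂x - ∂f_1/∂y = ∂(3)/∂x - ∂(-y)/∂y = 1
Assembling: d(omega) = (1) dx ∧ dy.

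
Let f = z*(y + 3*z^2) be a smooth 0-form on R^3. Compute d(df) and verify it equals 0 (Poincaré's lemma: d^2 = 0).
d(df) = 0

Step 1: df = sum_i (∂f/∂x_i) dx_i = (0) dx + (z) dy + (y + 9*z^2) dz.
Step 2: Apply d again. Using the 1-form formula, the coefficient of dx ∧ dy in d(df) is ∂^2 f/∂x ∂y - ∂^2 f/∂y ∂x = (0) - (0) = 0 (equality of mixed partials for smooth f).
Similarly for dx ∧ dz and dy ∧ dz — all coefficients vanish. So d(df) = 0.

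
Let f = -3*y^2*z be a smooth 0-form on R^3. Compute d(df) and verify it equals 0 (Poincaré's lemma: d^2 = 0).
d(df) = 0

Step 1: df = sum_i (∂f/∂x_i) dx_i = (0) dx + (-6*y*z) dy + (-3*y^2) dz.
Step 2: Apply d again. Using the 1-form formula, the coefficient of dx ∧ dy in d(df) is ∂^2 f/∂x ∂y - ∂^2 f/∂y ∂x = (0) - (0) = 0 (equality of mixed partials for smooth f).
Similarly for dx ∧ dz and dy ∧ dz — all coefficients vanish. So d(df) = 0.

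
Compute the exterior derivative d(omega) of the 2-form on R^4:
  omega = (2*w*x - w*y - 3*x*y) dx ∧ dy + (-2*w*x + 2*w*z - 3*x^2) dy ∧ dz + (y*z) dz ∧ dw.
d(omega) = (2*x - y) dx ∧ dy ∧ dw + (-2*w - 6*x) dx ∧ dy ∧ dz + (-2*x + 3*z) dy ∧ dz ∧ dw

For a 2-form omega = sum_{i<j} g_{ij} dx_i ∧ dx_j, the exterior derivative is
  d(omega) = sum_{i<j} d(g_{ij}) ∧ dx_i ∧ dx_j = sum_{i<j, k} (∂g_{ij}/∂x_k) dx_k ∧ dx_i ∧ dx_j.
Expand each term, using dx_k ∧ dx_i ∧ dx_j = sgn(permutation) dx_{(a)} ∧ dx_{(b)} ∧ dx_{(c)} with (a < b < c) sorted:
  d(2*w*x - w*y - 3*x*y) includes (∂/∂w)(2*w*x - w*y - 3*x*y) dw = (2*x - y) dw, which multiplied by dx ∧ dy gives (2*x - y) dx ∧ dy ∧ dw
  d(-2*w*x + 2*w*z - 3*x^2) includes (∂/∂x)(-2*w*x + 2*w*z - 3*x^2) dx = (-2*w - 6*x) dx, which multiplied by dy ∧ dz gives (-2*w - 6*x) dx ∧ dy ∧ dz
  d(-2*w*x + 2*w*z - 3*x^2) includes (∂/∂w)(-2*w*x + 2*w*z - 3*x^2) dw = (-2*x + 2*z) dw, which multiplied by dy ∧ dz gives (-2*x + 2*z) dy ∧ dz ∧ dw
  d(y*z) includes (∂/∂y)(y*z) dy = (z) dy, which multiplied by dz ∧ dw gives (z) dy ∧ dz ∧ dw
Collecting like 3-forms: d(omega) = (2*x - y) dx ∧ dy ∧ dw + (-2*w - 6*x) dx ∧ dy ∧ dz + (-2*x + 3*z) dy ∧ dz ∧ dw.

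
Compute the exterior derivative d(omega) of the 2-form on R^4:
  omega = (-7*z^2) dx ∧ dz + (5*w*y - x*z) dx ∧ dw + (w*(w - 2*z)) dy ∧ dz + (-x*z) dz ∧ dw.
d(omega) = (-5*w) dx ∧ dy ∧ dw + (x - z) dx ∧ dz ∧ dw + (2*w - 2*z) dy ∧ dz ∧ dw

For a 2-form omega = sum_{i<j} g_{ij} dx_i ∧ dx_j, the exterior derivative is
  d(omega) = sum_{i<j} d(g_{ij}) ∧ dx_i ∧ dx_j = sum_{i<j, k} (∂g_{ij}/∂x_k) dx_k ∧ dx_i ∧ dx_j.
Expand each term, using dx_k ∧ dx_i ∧ dx_j = sgn(permutation) dx_{(a)} ∧ dx_{(b)} ∧ dx_{(c)} with (a < b < c) sorted:
  d(5*w*y - x*z) includes (∂/∂y)(5*w*y - x*z) dy = (5*w) dy, which multiplied by dx ∧ dw gives (-5*w) dx ∧ dy ∧ dw
  d(5*w*y - x*z) includes (∂/∂z)(5*w*y - x*z) dz = (-x) dz, which multiplied by dx ∧ dw gives (x) dx ∧ dz ∧ dw
  d(w*(w - 2*z)) includes (∂/∂w)(w*(w - 2*z)) dw = (2*w - 2*z) dw, which multiplied by dy ∧ dz gives (2*w - 2*z) dy ∧ dz ∧ dw
  d(-x*z) includes (∂/∂x)(-x*z) dx = (-z) dx, which multiplied by dz ∧ dw gives (-z) dx ∧ dz ∧ dw
Collecting like 3-forms: d(omega) = (-5*w) dx ∧ dy ∧ dw + (x - z) dx ∧ dz ∧ dw + (2*w - 2*z) dy ∧ dz ∧ dw.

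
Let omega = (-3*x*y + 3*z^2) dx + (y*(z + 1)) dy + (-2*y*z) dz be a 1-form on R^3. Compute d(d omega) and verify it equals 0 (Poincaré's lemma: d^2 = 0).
d(d omega) = 0

Step 1: d omega = sum_{i<j} (∂f_j/∂x_i - ∂f_i/∂x_j) dx_i ∧ dx_j:
  coeff of dx ∧ dy: 3*x
  coeff of dx ∧ dz: -6*z
  coeff of dy ∧ dz: -y - 2*z
Step 2: Apply d again to each 2-form coefficient. The only possible 3-form in R^3 is dx ∧ dy ∧ dz, with coefficient
  ∂(coeff of dy∧dz)/∂x - ∂(coeff of dx∧dz)/∂y + ∂(coeff of dx∧dy)/∂z
  = ∂/∂x (-y - 2*z) - ∂/∂y (-6*z) + ∂/∂z (3*x).
Each of these terms simplifies to sums of mixed partials that cancel in pairs. The result is 0 (by equality of mixed partials for smooth functions — Schwarz / Clairaut).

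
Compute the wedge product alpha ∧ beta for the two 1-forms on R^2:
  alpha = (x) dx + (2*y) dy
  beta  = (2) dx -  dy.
alpha ∧ beta = (-x - 4*y) dx ∧ dy

Distribute the wedge, using dx_i ∧ dx_j = -dx_j ∧ dx_i and dx_i ∧ dx_i = 0. For each pair (i, j) with i < j, the coefficient of dx_i ∧ dx_j in alpha ∧ beta is (alpha_i * beta_j - alpha_j * beta_i). Collecting: alpha ∧ beta = (-x - 4*y) dx ∧ dy.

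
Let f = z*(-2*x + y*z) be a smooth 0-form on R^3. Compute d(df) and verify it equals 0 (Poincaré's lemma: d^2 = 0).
d(df) = 0

Step 1: df = sum_i (∂f/∂x_i) dx_i = (-2*z) dx + (z^2) dy + (-2*x + 2*y*z) dz.
Step 2: Apply d again. Using the 1-form formula, the coefficient of dx ∧ dy in d(df) is ∂^2 f/∂x ∂y - ∂^2 f/∂y ∂x = (0) - (0) = 0 (equality of mixed partials for smooth f).
Similarly for dx ∧ dz and dy ∧ dz — all coefficients vanish. So d(df) = 0.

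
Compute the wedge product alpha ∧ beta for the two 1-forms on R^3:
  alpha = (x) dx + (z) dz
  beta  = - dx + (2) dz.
alpha ∧ beta = (2*x + z) dx ∧ dz

Distribute the wedge, using dx_i ∧ dx_j = -dx_j ∧ dx_i and dx_i ∧ dx_i = 0. For each pair (i, j) with i < j, the coefficient of dx_i ∧ dx_j in alpha ∧ beta is (alpha_i * beta_j - alpha_j * beta_i). Collecting: alpha ∧ beta = (2*x + z) dx ∧ dz.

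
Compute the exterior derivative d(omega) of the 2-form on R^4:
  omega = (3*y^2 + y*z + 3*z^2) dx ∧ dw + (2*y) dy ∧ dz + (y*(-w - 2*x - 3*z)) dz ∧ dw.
d(omega) = (-6*y - z) dx ∧ dy ∧ dw + (-3*y - 6*z) dx ∧ dz ∧ dw + (-w - 2*x - 3*z) dy ∧ dz ∧ dw

For a 2-form omega = sum_{i<j} g_{ij} dx_i ∧ dx_j, the exterior derivative is
  d(omega) = sum_{i<j} d(g_{ij}) ∧ dx_i ∧ dx_j = sum_{i<j, k} (∂g_{ij}/∂x_k) dx_k ∧ dx_i ∧ dx_j.
Expand each term, using dx_k ∧ dx_i ∧ dx_j = sgn(permutation) dx_{(a)} ∧ dx_{(b)} ∧ dx_{(c)} with (a < b < c) sorted:
  d(3*y^2 + y*z + 3*z^2) includes (∂/∂y)(3*y^2 + y*z + 3*z^2) dy = (6*y + z) dy, which multiplied by dx ∧ dw gives (-6*y - z) dx ∧ dy ∧ dw
  d(3*y^2 + y*z + 3*z^2) includes (∂/∂z)(3*y^2 + y*z + 3*z^2) dz = (y + 6*z) dz, which multiplied by dx ∧ dw gives (-y - 6*z) dx ∧ dz ∧ dw
  d(y*(-w - 2*x - 3*z)) includes (∂/∂x)(y*(-w - 2*x - 3*z)) dx = (-2*y) dx, which multiplied by dz ∧ dw gives (-2*y) dx ∧ dz ∧ dw
  d(y*(-w - 2*x - 3*z)) includes (∂/∂y)(y*(-w - 2*x - 3*z)) dy = (-w - 2*x - 3*z) dy, which multiplied by dz ∧ dw gives (-w - 2*x - 3*z) dy ∧ dz ∧ dw
Collecting like 3-forms: d(omega) = (-6*y - z) dx ∧ dy ∧ dw + (-3*y - 6*z) dx ∧ dz ∧ dw + (-w - 2*x - 3*z) dy ∧ dz ∧ dw.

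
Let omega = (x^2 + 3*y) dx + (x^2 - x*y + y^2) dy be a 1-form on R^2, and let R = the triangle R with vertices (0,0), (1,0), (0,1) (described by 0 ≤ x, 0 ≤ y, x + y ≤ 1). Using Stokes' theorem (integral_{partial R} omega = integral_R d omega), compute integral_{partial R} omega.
integral_(partial R) omega = -4/3

Stokes: integral_partial_R omega = integral_R d omega with d omega = (∂Q/∂x - ∂P/∂y) dx ∧ dy.
  ∂Q/∂x = 2*x - y
  ∂P/∂y = 3
  integrand = ∂Q/∂x - ∂P/∂y = 2*x - y - 3.
Integrating over R: integral_0^1 integral_0^{1-x} (2*x - y - 3) dy dx = -4/3.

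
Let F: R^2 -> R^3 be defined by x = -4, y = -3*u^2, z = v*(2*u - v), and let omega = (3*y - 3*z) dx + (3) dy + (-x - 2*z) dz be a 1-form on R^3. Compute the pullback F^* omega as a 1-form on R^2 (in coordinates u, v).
F^* omega = (-8*u*v^2 - 18*u + 4*v^3 + 8*v) du + (-8*u^2*v + 12*u*v^2 + 8*u - 4*v^3 - 8*v) dv

Using F^*(f dg) = (f ∘ F) d(g ∘ F), substitute each coordinate x_i by F_i(u, v) in f_i, and replace dx_i by d F_i = (∂F_i/∂u) du + (∂F_i/∂v) dv.
  For the x component: f_1(F) = -9*u^2 - 6*u*v + 3*v^2; d F_1 = (0) du + (0) dv
  For the y component: f_2(F) = 3; d F_2 = (-6*u) du + (0) dv
  For the z component: f_3(F) = -4*u*v + 2*v^2 + 4; d F_3 = (2*v) du + (2*u - 2*v) dv
Combining and collecting du, dv coefficients:
  coeff of du: -8*u*v^2 - 18*u + 4*v^3 + 8*v
  coeff of dv: -8*u^2*v + 12*u*v^2 + 8*u - 4*v^3 - 8*v
F^* omega = (-8*u*v^2 - 18*u + 4*v^3 + 8*v) du + (-8*u^2*v + 12*u*v^2 + 8*u - 4*v^3 - 8*v) dv.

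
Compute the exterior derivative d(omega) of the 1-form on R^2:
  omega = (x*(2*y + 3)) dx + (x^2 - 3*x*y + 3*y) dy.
d(omega) = (-3*y) dx ∧ dy

For a 1-form omega = sum_i f_i dx_i, the exterior derivative is
  d(omega) = sum_{i < j} (∂f_j/∂x_i - ∂f_i/∂x_j) dx_i ∧ dx_j.
  coefficient of dx ∧ dy: ∂f_2/∂x - ∂f_1/∂y = ∂(x^2 - 3*x*y + 3*y)/∂x - ∂(x*(2*y + 3))/∂y = -3*y
Assembling: d(omega) = (-3*y) dx ∧ dy.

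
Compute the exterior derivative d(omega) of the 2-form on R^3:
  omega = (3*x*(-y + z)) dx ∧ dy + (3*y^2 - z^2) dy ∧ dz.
d(omega) = (3*x) dx ∧ dy ∧ dz

For a 2-form omega = sum_{i<j} g_{ij} dx_i ∧ dx_j, the exterior derivative is
  d(omega) = sum_{i<j} d(g_{ij}) ∧ dx_i ∧ dx_j = sum_{i<j, k} (∂g_{ij}/∂x_k) dx_k ∧ dx_i ∧ dx_j.
Expand each term, using dx_k ∧ dx_i ∧ dx_j = sgn(permutation) dx_{(a)} ∧ dx_{(b)} ∧ dx_{(c)} with (a < b < c) sorted:
  d(3*x*(-y + z)) includes (∂/∂z)(3*x*(-y + z)) dz = (3*x) dz, which multiplied by dx ∧ dy gives (3*x) dx ∧ dy ∧ dz
Collecting like 3-forms: d(omega) = (3*x) dx ∧ dy ∧ dz.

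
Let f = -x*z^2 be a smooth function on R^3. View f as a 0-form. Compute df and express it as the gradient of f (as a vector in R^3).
df = (-z^2) dx + (0) dy + (-2*x*z) dz; grad f = (-z^2, 0, -2*x*z)

For a 0-form f, d f = (∂f/∂x) dx + (∂f/∂y) dy + (∂f/∂z) dz. The components of the vector representation are exactly the entries of grad f in Cartesian coordinates:
  ∂f/∂x = -z^2
  ∂f/∂y = 0
  ∂f/∂z = -2*x*z.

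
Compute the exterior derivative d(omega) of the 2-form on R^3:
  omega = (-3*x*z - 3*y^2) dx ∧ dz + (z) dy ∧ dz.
d(omega) = (6*y) dx ∧ dy ∧ dz

For a 2-form omega = sum_{i<j} g_{ij} dx_i ∧ dx_j, the exterior derivative is
  d(omega) = sum_{i<j} d(g_{ij}) ∧ dx_i ∧ dx_j = sum_{i<j, k} (∂g_{ij}/∂x_k) dx_k ∧ dx_i ∧ dx_j.
Expand each term, using dx_k ∧ dx_i ∧ dx_j = sgn(permutation) dx_{(a)} ∧ dx_{(b)} ∧ dx_{(c)} with (a < b < c) sorted:
  d(-3*x*z - 3*y^2) includes (∂/∂y)(-3*x*z - 3*y^2) dy = (-6*y) dy, which multiplied by dx ∧ dz gives (6*y) dx ∧ dy ∧ dz
Collecting like 3-forms: d(omega) = (6*y) dx ∧ dy ∧ dz.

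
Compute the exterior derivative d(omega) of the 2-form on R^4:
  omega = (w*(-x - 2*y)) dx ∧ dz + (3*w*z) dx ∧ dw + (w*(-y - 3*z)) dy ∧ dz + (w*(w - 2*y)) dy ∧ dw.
d(omega) = (2*w) dx ∧ dy ∧ dz + (-3*w - x - 2*y) dx ∧ dz ∧ dw + (-y - 3*z) dy ∧ dz ∧ dw

For a 2-form omega = sum_{i<j} g_{ij} dx_i ∧ dx_j, the exterior derivative is
  d(omega) = sum_{i<j} d(g_{ij}) ∧ dx_i ∧ dx_j = sum_{i<j, k} (∂g_{ij}/∂x_k) dx_k ∧ dx_i ∧ dx_j.
Expand each term, using dx_k ∧ dx_i ∧ dx_j = sgn(permutation) dx_{(a)} ∧ dx_{(b)} ∧ dx_{(c)} with (a < b < c) sorted:
  d(w*(-x - 2*y)) includes (∂/∂y)(w*(-x - 2*y)) dy = (-2*w) dy, which multiplied by dx ∧ dz gives (2*w) dx ∧ dy ∧ dz
  d(w*(-x - 2*y)) includes (∂/∂w)(w*(-x - 2*y)) dw = (-x - 2*y) dw, which multiplied by dx ∧ dz gives (-x - 2*y) dx ∧ dz ∧ dw
  d(3*w*z) includes (∂/∂z)(3*w*z) dz = (3*w) dz, which multiplied by dx ∧ dw gives (-3*w) dx ∧ dz ∧ dw
  d(w*(-y - 3*z)) includes (∂/∂w)(w*(-y - 3*z)) dw = (-y - 3*z) dw, which multiplied by dy ∧ dz gives (-y - 3*z) dy ∧ dz ∧ dw
Collecting like 3-forms: d(omega) = (2*w) dx ∧ dy ∧ dz + (-3*w - x - 2*y) dx ∧ dz ∧ dw + (-y - 3*z) dy ∧ dz ∧ dw.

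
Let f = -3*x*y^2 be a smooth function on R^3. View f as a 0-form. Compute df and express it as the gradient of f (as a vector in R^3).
df = (-3*y^2) dx + (-6*x*y) dy + (0) dz; grad f = (-3*y^2, -6*x*y, 0)

For a 0-form f, d f = (∂f/∂x) dx + (∂f/∂y) dy + (∂f/∂z) dz. The components of the vector representation are exactly the entries of grad f in Cartesian coordinates:
  ∂f/∂x = -3*y^2
  ∂f/∂y = -6*x*y
  ∂f/∂z = 0.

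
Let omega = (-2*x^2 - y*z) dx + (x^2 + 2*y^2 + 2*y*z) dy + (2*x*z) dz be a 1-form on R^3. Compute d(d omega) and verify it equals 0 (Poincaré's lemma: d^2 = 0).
d(d omega) = 0

Step 1: d omega = sum_{i<j} (∂f_j/∂x_i - ∂f_i/∂x_j) dx_i ∧ dx_j:
  coeff of dx ∧ dy: 2*x + z
  coeff of dx ∧ dz: y + 2*z
  coeff of dy ∧ dz: -2*y
Step 2: Apply d again to each 2-form coefficient. The only possible 3-form in R^3 is dx ∧ dy ∧ dz, with coefficient
  ∂(coeff of dy∧dz)/∂x - ∂(coeff of dx∧dz)/∂y + ∂(coeff of dx∧dy)/∂z
  = ∂/∂x (-2*y) - ∂/∂y (y + 2*z) + ∂/∂z (2*x + z).
Each of these terms simplifies to sums of mixed partials that cancel in pairs. The result is 0 (by equality of mixed partials for smooth functions — Schwarz / Clairaut).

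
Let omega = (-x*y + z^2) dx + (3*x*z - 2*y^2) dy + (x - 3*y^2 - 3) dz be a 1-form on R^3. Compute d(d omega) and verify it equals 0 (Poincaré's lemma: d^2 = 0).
d(d omega) = 0

Step 1: d omega = sum_{i<j} (∂f_j/∂x_i - ∂f_i/∂x_j) dx_i ∧ dx_j:
  coeff of dx ∧ dy: x + 3*z
  coeff of dx ∧ dz: 1 - 2*z
  coeff of dy ∧ dz: -3*x - 6*y
Step 2: Apply d again to each 2-form coefficient. The only possible 3-form in R^3 is dx ∧ dy ∧ dz, with coefficient
  ∂(coeff of dy∧dz)/∂x - ∂(coeff of dx∧dz)/∂y + ∂(coeff of dx∧dy)/∂z
  = ∂/∂x (-3*x - 6*y) - ∂/∂y (1 - 2*z) + ∂/∂z (x + 3*z).
Each of these terms simplifies to sums of mixed partials that cancel in pairs. The result is 0 (by equality of mixed partials for smooth functions — Schwarz / Clairaut).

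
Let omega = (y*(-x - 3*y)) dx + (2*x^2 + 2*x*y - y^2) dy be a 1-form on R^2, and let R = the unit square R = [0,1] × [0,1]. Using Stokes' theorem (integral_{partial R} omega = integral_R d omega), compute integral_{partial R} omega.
integral_(partial R) omega = 13/2

Stokes: integral_partial_R omega = integral_R d omega with d omega = (∂Q/∂x - ∂P/∂y) dx ∧ dy.
  ∂Q/∂x = 4*x + 2*y
  ∂P/∂y = -x - 6*y
  integrand = ∂Q/∂x - ∂P/∂y = 5*x + 8*y.
Integrating over R: integral_0^1 integral_0^1 (5*x + 8*y) dx dy = 13/2.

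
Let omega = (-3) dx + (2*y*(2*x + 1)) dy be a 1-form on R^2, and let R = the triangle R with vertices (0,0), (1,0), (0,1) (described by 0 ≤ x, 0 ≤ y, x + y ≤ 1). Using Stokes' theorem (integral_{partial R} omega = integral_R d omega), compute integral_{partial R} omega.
integral_(partial R) omega = 2/3

Stokes: integral_partial_R omega = integral_R d omega with d omega = (∂Q/∂x - ∂P/∂y) dx ∧ dy.
  ∂Q/∂x = 4*y
  ∂P/∂y = 0
  integrand = ∂Q/∂x - ∂P/∂y = 4*y.
Integrating over R: integral_0^1 integral_0^{1-x} (4*y) dy dx = 2/3.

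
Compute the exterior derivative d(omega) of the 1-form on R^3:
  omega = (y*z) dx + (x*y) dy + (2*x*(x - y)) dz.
d(omega) = (y - z) dx ∧ dy + (4*x - 3*y) dx ∧ dz + (-2*x) dy ∧ dz

For a 1-form omega = sum_i f_i dx_i, the exterior derivative is
  d(omega) = sum_{i < j} (∂f_j/∂x_i - ∂f_i/∂x_j) dx_i ∧ dx_j.
  coefficient of dx ∧ dy: ∂f_2/∂x - ∂f_1/∂y = ∂(x*y)/∂x - ∂(y*z)/∂y = y - z
  coefficient of dx ∧ dz: ∂f_3/∂x - ∂f_1/∂z = ∂(2*x*(x - y))/∂x - ∂(y*z)/∂z = 4*x - 3*y
  coefficient of dy ∧ dz: ∂f_3/∂y - ∂f_2/∂z = ∂(2*x*(x - y))/∂y - ∂(x*y)/∂z = -2*x
Assembling: d(omega) = (y - z) dx ∧ dy + (4*x - 3*y) dx ∧ dz + (-2*x) dy ∧ dz.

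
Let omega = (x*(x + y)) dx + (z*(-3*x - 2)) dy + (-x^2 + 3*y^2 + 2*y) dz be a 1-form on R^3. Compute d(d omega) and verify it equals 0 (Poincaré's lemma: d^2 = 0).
d(d omega) = 0

Step 1: d omega = sum_{i<j} (∂f_j/∂x_i - ∂f_i/∂x_j) dx_i ∧ dx_j:
  coeff of dx ∧ dy: -x - 3*z
  coeff of dx ∧ dz: -2*x
  coeff of dy ∧ dz: 3*x + 6*y + 4
Step 2: Apply d again to each 2-form coefficient. The only possible 3-form in R^3 is dx ∧ dy ∧ dz, with coefficient
  ∂(coeff of dy∧dz)/∂x - ∂(coeff of dx∧dz)/∂y + ∂(coeff of dx∧dy)/∂z
  = ∂/∂x (3*x + 6*y + 4) - ∂/∂y (-2*x) + ∂/∂z (-x - 3*z).
Each of these terms simplifies to sums of mixed partials that cancel in pairs. The result is 0 (by equality of mixed partials for smooth functions — Schwarz / Clairaut).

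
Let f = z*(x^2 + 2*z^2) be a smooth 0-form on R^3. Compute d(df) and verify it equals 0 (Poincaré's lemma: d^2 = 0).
d(df) = 0

Step 1: df = sum_i (∂f/∂x_i) dx_i = (2*x*z) dx + (0) dy + (x^2 + 6*z^2) dz.
Step 2: Apply d again. Using the 1-form formula, the coefficient of dx ∧ dy in d(df) is ∂^2 f/∂x ∂y - ∂^2 f/∂y ∂x = (0) - (0) = 0 (equality of mixed partials for smooth f).
Similarly for dx ∧ dz and dy ∧ dz — all coefficients vanish. So d(df) = 0.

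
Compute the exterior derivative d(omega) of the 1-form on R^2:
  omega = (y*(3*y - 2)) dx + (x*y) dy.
d(omega) = (2 - 5*y) dx ∧ dy

For a 1-form omega = sum_i f_i dx_i, the exterior derivative is
  d(omega) = sum_{i < j} (∂f_j/∂x_i - ∂f_i/∂x_j) dx_i ∧ dx_j.
  coefficient of dx ∧ dy: ∂f_2/∂x - ∂f_1/∂y = ∂(x*y)/∂x - ∂(y*(3*y - 2))/∂y = 2 - 5*y
Assembling: d(omega) = (2 - 5*y) dx ∧ dy.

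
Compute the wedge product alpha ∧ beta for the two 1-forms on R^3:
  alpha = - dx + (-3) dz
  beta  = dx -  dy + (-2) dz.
alpha ∧ beta = (1) dx ∧ dy + (5) dx ∧ dz + (-3) dy ∧ dz

Distribute the wedge, using dx_i ∧ dx_j = -dx_j ∧ dx_i and dx_i ∧ dx_i = 0. For each pair (i, j) with i < j, the coefficient of dx_i ∧ dx_j in alpha ∧ beta is (alpha_i * beta_j - alpha_j * beta_i). Collecting: alpha ∧ beta = (1) dx ∧ dy + (5) dx ∧ dz + (-3) dy ∧ dz.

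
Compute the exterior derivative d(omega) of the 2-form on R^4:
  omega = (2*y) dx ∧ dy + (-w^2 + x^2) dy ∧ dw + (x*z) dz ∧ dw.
d(omega) = (2*x) dx ∧ dy ∧ dw + (z) dx ∧ dz ∧ dw

For a 2-form omega = sum_{i<j} g_{ij} dx_i ∧ dx_j, the exterior derivative is
  d(omega) = sum_{i<j} d(g_{ij}) ∧ dx_i ∧ dx_j = sum_{i<j, k} (∂g_{ij}/∂x_k) dx_k ∧ dx_i ∧ dx_j.
Expand each term, using dx_k ∧ dx_i ∧ dx_j = sgn(permutation) dx_{(a)} ∧ dx_{(b)} ∧ dx_{(c)} with (a < b < c) sorted:
  d(-w^2 + x^2) includes (∂/∂x)(-w^2 + x^2) dx = (2*x) dx, which multiplied by dy ∧ dw gives (2*x) dx ∧ dy ∧ dw
  d(x*z) includes (∂/∂x)(x*z) dx = (z) dx, which multiplied by dz ∧ dw gives (z) dx ∧ dz ∧ dw
Collecting like 3-forms: d(omega) = (2*x) dx ∧ dy ∧ dw + (z) dx ∧ dz ∧ dw.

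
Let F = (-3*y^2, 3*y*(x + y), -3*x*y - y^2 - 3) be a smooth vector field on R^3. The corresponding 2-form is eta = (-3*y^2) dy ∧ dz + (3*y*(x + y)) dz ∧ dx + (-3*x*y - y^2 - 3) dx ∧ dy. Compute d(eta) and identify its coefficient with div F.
d(eta) = (3*x + 6*y) dx ∧ dy ∧ dz; div F = 3*x + 6*y

For a 2-form in R^3 of the form above, applying d gives a 3-form with coefficient ∂P/∂x + ∂Q/∂y + ∂R/∂z:
  ∂P/∂x = 0
  ∂Q/∂y = 3*x + 6*y
  ∂R/∂z = 0
Sum = 3*x + 6*y, which is exactly div F.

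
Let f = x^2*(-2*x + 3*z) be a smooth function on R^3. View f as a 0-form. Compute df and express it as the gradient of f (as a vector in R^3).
df = (6*x*(-x + z)) dx + (0) dy + (3*x^2) dz; grad f = (6*x*(-x + z), 0, 3*x^2)

For a 0-form f, d f = (∂f/∂x) dx + (∂f/∂y) dy + (∂f/∂z) dz. The components of the vector representation are exactly the entries of grad f in Cartesian coordinates:
  ∂f/∂x = 6*x*(-x + z)
  ∂f/∂y = 0
  ∂f/∂z = 3*x^2.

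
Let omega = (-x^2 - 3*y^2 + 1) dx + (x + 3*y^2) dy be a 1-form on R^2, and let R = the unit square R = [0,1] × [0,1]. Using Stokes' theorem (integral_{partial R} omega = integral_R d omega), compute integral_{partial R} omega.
integral_(partial R) omega = 4

Stokes: integral_partial_R omega = integral_R d omega with d omega = (∂Q/∂x - ∂P/∂y) dx ∧ dy.
  ∂Q/∂x = 1
  ∂P/∂y = -6*y
  integrand = ∂Q/∂x - ∂P/∂y = 6*y + 1.
Integrating over R: integral_0^1 integral_0^1 (6*y + 1) dx dy = 4.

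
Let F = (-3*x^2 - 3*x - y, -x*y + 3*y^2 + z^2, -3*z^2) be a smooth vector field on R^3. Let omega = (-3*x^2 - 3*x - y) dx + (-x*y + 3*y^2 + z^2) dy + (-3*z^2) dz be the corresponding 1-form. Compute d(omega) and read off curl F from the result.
d(omega) = (-2*z) dy ∧ dz + (0) dz ∧ dx + (1 - y) dx ∧ dy; curl F = (-2*z, 0, 1 - y)

d omega = sum_{i<j} (∂f_j/∂x_i - ∂f_i/∂x_j) dx_i ∧ dx_j. Under the identification (dy ∧ dz, dz ∧ dx, dx ∧ dy) ↔ (e_x, e_y, e_z), the coefficients are exactly the components of curl F. Compute:
  ∂R/∂y - ∂Q/∂z = (0) - (2*z) = -2*z
  ∂P/∂z - ∂R/∂x = (0) - (0) = 0
  ∂Q/∂x - ∂P/∂y = (-y) - (-1) = 1 - y.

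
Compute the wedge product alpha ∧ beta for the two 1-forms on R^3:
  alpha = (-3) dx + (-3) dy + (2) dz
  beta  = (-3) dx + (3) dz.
alpha ∧ beta = (-3) dx ∧ dz + (-9) dx ∧ dy + (-9) dy ∧ dz

Distribute the wedge, using dx_i ∧ dx_j = -dx_j ∧ dx_i and dx_i ∧ dx_i = 0. For each pair (i, j) with i < j, the coefficient of dx_i ∧ dx_j in alpha ∧ beta is (alpha_i * beta_j - alpha_j * beta_i). Collecting: alpha ∧ beta = (-3) dx ∧ dz + (-9) dx ∧ dy + (-9) dy ∧ dz.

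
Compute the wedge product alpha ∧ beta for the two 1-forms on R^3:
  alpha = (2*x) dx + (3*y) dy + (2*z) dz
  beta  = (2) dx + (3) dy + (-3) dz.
alpha ∧ beta = (6*x - 6*y) dx ∧ dy + (-6*x - 4*z) dx ∧ dz + (-9*y - 6*z) dy ∧ dz

Distribute the wedge, using dx_i ∧ dx_j = -dx_j ∧ dx_i and dx_i ∧ dx_i = 0. For each pair (i, j) with i < j, the coefficient of dx_i ∧ dx_j in alpha ∧ beta is (alpha_i * beta_j - alpha_j * beta_i). Collecting: alpha ∧ beta = (6*x - 6*y) dx ∧ dy + (-6*x - 4*z) dx ∧ dz + (-9*y - 6*z) dy ∧ dz.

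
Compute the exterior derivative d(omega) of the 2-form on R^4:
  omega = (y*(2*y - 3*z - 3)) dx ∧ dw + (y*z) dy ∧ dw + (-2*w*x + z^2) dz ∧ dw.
d(omega) = (-4*y + 3*z + 3) dx ∧ dy ∧ dw + (-2*w + 3*y) dx ∧ dz ∧ dw + (-y) dy ∧ dz ∧ dw

For a 2-form omega = sum_{i<j} g_{ij} dx_i ∧ dx_j, the exterior derivative is
  d(omega) = sum_{i<j} d(g_{ij}) ∧ dx_i ∧ dx_j = sum_{i<j, k} (∂g_{ij}/∂x_k) dx_k ∧ dx_i ∧ dx_j.
Expand each term, using dx_k ∧ dx_i ∧ dx_j = sgn(permutation) dx_{(a)} ∧ dx_{(b)} ∧ dx_{(c)} with (a < b < c) sorted:
  d(y*(2*y - 3*z - 3)) includes (∂/∂y)(y*(2*y - 3*z - 3)) dy = (4*y - 3*z - 3) dy, which multiplied by dx ∧ dw gives (-4*y + 3*z + 3) dx ∧ dy ∧ dw
  d(y*(2*y - 3*z - 3)) includes (∂/∂z)(y*(2*y - 3*z - 3)) dz = (-3*y) dz, which multiplied by dx ∧ dw gives (3*y) dx ∧ dz ∧ dw
  d(y*z) includes (∂/∂z)(y*z) dz = (y) dz, which multiplied by dy ∧ dw gives (-y) dy ∧ dz ∧ dw
  d(-2*w*x + z^2) includes (∂/∂x)(-2*w*x + z^2) dx = (-2*w) dx, which multiplied by dz ∧ dw gives (-2*w) dx ∧ dz ∧ dw
Collecting like 3-forms: d(omega) = (-4*y + 3*z + 3) dx ∧ dy ∧ dw + (-2*w + 3*y) dx ∧ dz ∧ dw + (-y) dy ∧ dz ∧ dw.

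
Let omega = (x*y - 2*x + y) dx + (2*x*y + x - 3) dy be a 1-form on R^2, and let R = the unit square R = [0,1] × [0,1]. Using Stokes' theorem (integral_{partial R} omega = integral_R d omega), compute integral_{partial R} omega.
integral_(partial R) omega = 1/2

Stokes: integral_partial_R omega = integral_R d omega with d omega = (∂Q/∂x - ∂P/∂y) dx ∧ dy.
  ∂Q/∂x = 2*y + 1
  ∂P/∂y = x + 1
  integrand = ∂Q/∂x - ∂P/∂y = -x + 2*y.
Integrating over R: integral_0^1 integral_0^1 (-x + 2*y) dx dy = 1/2.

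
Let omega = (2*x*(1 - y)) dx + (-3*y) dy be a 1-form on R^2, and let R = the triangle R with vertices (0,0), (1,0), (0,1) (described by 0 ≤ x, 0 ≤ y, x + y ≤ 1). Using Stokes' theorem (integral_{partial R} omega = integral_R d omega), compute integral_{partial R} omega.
integral_(partial R) omega = 1/3

Stokes: integral_partial_R omega = integral_R d omega with d omega = (∂Q/∂x - ∂P/∂y) dx ∧ dy.
  ∂Q/∂x = 0
  ∂P/∂y = -2*x
  integrand = ∂Q/∂x - ∂P/∂y = 2*x.
Integrating over R: integral_0^1 integral_0^{1-x} (2*x) dy dx = 1/3.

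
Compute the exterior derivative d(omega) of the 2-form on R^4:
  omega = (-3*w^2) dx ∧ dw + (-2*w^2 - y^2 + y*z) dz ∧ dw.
d(omega) = (-2*y + z) dy ∧ dz ∧ dw

For a 2-form omega = sum_{i<j} g_{ij} dx_i ∧ dx_j, the exterior derivative is
  d(omega) = sum_{i<j} d(g_{ij}) ∧ dx_i ∧ dx_j = sum_{i<j, k} (∂g_{ij}/∂x_k) dx_k ∧ dx_i ∧ dx_j.
Expand each term, using dx_k ∧ dx_i ∧ dx_j = sgn(permutation) dx_{(a)} ∧ dx_{(b)} ∧ dx_{(c)} with (a < b < c) sorted:
  d(-2*w^2 - y^2 + y*z) includes (∂/∂y)(-2*w^2 - y^2 + y*z) dy = (-2*y + z) dy, which multiplied by dz ∧ dw gives (-2*y + z) dy ∧ dz ∧ dw
Collecting like 3-forms: d(omega) = (-2*y + z) dy ∧ dz ∧ dw.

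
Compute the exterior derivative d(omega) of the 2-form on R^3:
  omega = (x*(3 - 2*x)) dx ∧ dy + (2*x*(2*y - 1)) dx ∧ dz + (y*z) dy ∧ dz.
d(omega) = (-4*x) dx ∧ dy ∧ dz

For a 2-form omega = sum_{i<j} g_{ij} dx_i ∧ dx_j, the exterior derivative is
  d(omega) = sum_{i<j} d(g_{ij}) ∧ dx_i ∧ dx_j = sum_{i<j, k} (∂g_{ij}/∂x_k) dx_k ∧ dx_i ∧ dx_j.
Expand each term, using dx_k ∧ dx_i ∧ dx_j = sgn(permutation) dx_{(a)} ∧ dx_{(b)} ∧ dx_{(c)} with (a < b < c) sorted:
  d(2*x*(2*y - 1)) includes (∂/∂y)(2*x*(2*y - 1)) dy = (4*x) dy, which multiplied by dx ∧ dz gives (-4*x) dx ∧ dy ∧ dz
Collecting like 3-forms: d(omega) = (-4*x) dx ∧ dy ∧ dz.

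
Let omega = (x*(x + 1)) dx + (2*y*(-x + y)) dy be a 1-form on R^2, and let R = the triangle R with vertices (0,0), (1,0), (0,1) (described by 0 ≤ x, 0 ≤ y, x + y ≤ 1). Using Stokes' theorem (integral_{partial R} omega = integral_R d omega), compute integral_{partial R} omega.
integral_(partial R) omega = -1/3

Stokes: integral_partial_R omega = integral_R d omega with d omega = (∂Q/∂x - ∂P/∂y) dx ∧ dy.
  ∂Q/∂x = -2*y
  ∂P/∂y = 0
  integrand = ∂Q/∂x - ∂P/∂y = -2*y.
Integrating over R: integral_0^1 integral_0^{1-x} (-2*y) dy dx = -1/3.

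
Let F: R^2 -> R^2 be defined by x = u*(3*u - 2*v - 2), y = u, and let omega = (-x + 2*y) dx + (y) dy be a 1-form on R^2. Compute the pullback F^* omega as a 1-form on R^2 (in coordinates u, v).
F^* omega = (u*(-18*u^2 + 18*u*v + 30*u - 4*v^2 - 12*v - 7)) du + (u^2*(6*u - 4*v - 8)) dv

Using F^*(f dg) = (f ∘ F) d(g ∘ F), substitute each coordinate x_i by F_i(u, v) in f_i, and replace dx_i by d F_i = (∂F_i/∂u) du + (∂F_i/∂v) dv.
  For the x component: f_1(F) = u*(-3*u + 2*v + 4); d F_1 = (6*u - 2*v - 2) du + (-2*u) dv
  For the y component: f_2(F) = u; d F_2 = (1) du + (0) dv
Combining and collecting du, dv coefficients:
  coeff of du: u*(-18*u^2 + 18*u*v + 30*u - 4*v^2 - 12*v - 7)
  coeff of dv: u^2*(6*u - 4*v - 8)
F^* omega = (u*(-18*u^2 + 18*u*v + 30*u - 4*v^2 - 12*v - 7)) du + (u^2*(6*u - 4*v - 8)) dv.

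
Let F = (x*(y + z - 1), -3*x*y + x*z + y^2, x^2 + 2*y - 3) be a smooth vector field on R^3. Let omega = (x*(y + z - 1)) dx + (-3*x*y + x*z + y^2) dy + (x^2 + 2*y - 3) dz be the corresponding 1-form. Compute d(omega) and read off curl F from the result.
d(omega) = (2 - x) dy ∧ dz + (-x) dz ∧ dx + (-x - 3*y + z) dx ∧ dy; curl F = (2 - x, -x, -x - 3*y + z)

d omega = sum_{i<j} (∂f_j/∂x_i - ∂f_i/∂x_j) dx_i ∧ dx_j. Under the identification (dy ∧ dz, dz ∧ dx, dx ∧ dy) ↔ (e_x, e_y, e_z), the coefficients are exactly the components of curl F. Compute:
  ∂R/∂y - ∂Q/∂z = (2) - (x) = 2 - x
  ∂P/∂z - ∂R/∂x = (x) - (2*x) = -x
  ∂Q/∂x - ∂P/∂y = (-3*y + z) - (x) = -x - 3*y + z.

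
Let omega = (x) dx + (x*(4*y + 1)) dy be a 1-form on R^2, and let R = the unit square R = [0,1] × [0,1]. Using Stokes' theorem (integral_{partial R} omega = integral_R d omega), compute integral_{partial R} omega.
integral_(partial R) omega = 3

Stokes: integral_partial_R omega = integral_R d omega with d omega = (∂Q/∂x - ∂P/∂y) dx ∧ dy.
  ∂Q/∂x = 4*y + 1
  ∂P/∂y = 0
  integrand = ∂Q/∂x - ∂P/∂y = 4*y + 1.
Integrating over R: integral_0^1 integral_0^1 (4*y + 1) dx dy = 3.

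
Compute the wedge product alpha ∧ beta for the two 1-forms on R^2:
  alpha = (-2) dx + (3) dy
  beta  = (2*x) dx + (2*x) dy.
alpha ∧ beta = (-10*x) dx ∧ dy

Distribute the wedge, using dx_i ∧ dx_j = -dx_j ∧ dx_i and dx_i ∧ dx_i = 0. For each pair (i, j) with i < j, the coefficient of dx_i ∧ dx_j in alpha ∧ beta is (alpha_i * beta_j - alpha_j * beta_i). Collecting: alpha ∧ beta = (-10*x) dx ∧ dy.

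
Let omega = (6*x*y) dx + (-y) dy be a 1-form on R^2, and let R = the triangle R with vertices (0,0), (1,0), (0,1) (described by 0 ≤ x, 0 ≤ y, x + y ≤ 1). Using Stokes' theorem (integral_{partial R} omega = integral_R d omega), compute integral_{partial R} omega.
integral_(partial R) omega = -1

Stokes: integral_partial_R omega = integral_R d omega with d omega = (∂Q/∂x - ∂P/∂y) dx ∧ dy.
  ∂Q/∂x = 0
  ∂P/∂y = 6*x
  integrand = ∂Q/∂x - ∂P/∂y = -6*x.
Integrating over R: integral_0^1 integral_0^{1-x} (-6*x) dy dx = -1.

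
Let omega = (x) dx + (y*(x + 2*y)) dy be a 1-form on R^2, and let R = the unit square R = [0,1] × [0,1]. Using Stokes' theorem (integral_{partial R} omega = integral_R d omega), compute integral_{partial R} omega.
integral_(partial R) omega = 1/2

Stokes: integral_partial_R omega = integral_R d omega with d omega = (∂Q/∂x - ∂P/∂y) dx ∧ dy.
  ∂Q/∂x = y
  ∂P/∂y = 0
  integrand = ∂Q/∂x - ∂P/∂y = y.
Integrating over R: integral_0^1 integral_0^1 (y) dx dy = 1/2.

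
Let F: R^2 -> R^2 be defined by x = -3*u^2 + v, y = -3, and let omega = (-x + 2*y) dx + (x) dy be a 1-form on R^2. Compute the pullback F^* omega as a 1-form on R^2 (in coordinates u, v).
F^* omega = (6*u*(-3*u^2 + v + 6)) du + (3*u^2 - v - 6) dv

Using F^*(f dg) = (f ∘ F) d(g ∘ F), substitute each coordinate x_i by F_i(u, v) in f_i, and replace dx_i by d F_i = (∂F_i/∂u) du + (∂F_i/∂v) dv.
  For the x component: f_1(F) = 3*u^2 - v - 6; d F_1 = (-6*u) du + (1) dv
  For the y component: f_2(F) = -3*u^2 + v; d F_2 = (0) du + (0) dv
Combining and collecting du, dv coefficients:
  coeff of du: 6*u*(-3*u^2 + v + 6)
  coeff of dv: 3*u^2 - v - 6
F^* omega = (6*u*(-3*u^2 + v + 6)) du + (3*u^2 - v - 6) dv.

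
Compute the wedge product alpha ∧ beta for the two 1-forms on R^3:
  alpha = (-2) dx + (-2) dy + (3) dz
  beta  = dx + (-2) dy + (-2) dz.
alpha ∧ beta = (6) dx ∧ dy + (1) dx ∧ dz + (10) dy ∧ dz

Distribute the wedge, using dx_i ∧ dx_j = -dx_j ∧ dx_i and dx_i ∧ dx_i = 0. For each pair (i, j) with i < j, the coefficient of dx_i ∧ dx_j in alpha ∧ beta is (alpha_i * beta_j - alpha_j * beta_i). Collecting: alpha ∧ beta = (6) dx ∧ dy + (1) dx ∧ dz + (10) dy ∧ dz.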